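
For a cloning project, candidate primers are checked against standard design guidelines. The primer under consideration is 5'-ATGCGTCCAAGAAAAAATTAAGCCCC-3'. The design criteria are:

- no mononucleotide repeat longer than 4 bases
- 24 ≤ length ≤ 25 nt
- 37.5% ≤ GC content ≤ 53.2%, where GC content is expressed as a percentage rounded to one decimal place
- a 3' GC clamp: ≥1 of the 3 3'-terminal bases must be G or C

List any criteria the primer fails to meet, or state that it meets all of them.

Base counts: A=11, T=4, G=4, C=7 (length 26).
homopolymer run: longest run = 6, exceeds 4 ✗
length: length 26, outside 24–25 ✗
GC content: GC 11/26 = 42.3% ✓
GC clamp: 3' end CCC has 3 G/C ✓

Fails: homopolymer run, length.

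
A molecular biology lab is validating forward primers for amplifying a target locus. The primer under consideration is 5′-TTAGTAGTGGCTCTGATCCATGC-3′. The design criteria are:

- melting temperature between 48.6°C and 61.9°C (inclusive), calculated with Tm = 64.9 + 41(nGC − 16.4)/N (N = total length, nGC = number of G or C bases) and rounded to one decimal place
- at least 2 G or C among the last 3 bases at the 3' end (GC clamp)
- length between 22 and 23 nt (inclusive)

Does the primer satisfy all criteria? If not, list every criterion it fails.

Base counts: A=4, T=8, G=6, C=5 (length 23).
Tm: Tm = 64.9 + 41·(11 − 16.4)/23 = 55.3°C ✓
GC clamp: 3' end TGC has 2 G/C ✓
length: length 23 ✓

Meets all criteria.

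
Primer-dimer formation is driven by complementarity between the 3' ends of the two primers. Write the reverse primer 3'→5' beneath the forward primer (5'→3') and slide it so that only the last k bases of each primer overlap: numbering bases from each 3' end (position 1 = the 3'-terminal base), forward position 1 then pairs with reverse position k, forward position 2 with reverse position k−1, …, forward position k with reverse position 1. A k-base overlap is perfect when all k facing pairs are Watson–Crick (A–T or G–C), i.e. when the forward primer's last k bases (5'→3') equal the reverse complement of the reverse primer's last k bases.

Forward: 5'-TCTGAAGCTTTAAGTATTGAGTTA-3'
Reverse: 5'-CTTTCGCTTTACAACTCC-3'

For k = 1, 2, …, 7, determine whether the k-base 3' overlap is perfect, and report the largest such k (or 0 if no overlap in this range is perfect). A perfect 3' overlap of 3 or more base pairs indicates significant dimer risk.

Last 7 bases (5'→3') — forward …TGAGTTA, reverse …CAACTCC.
Reverse complement of the reverse primer's last 7 bases: GGAGTTG; its first k bases are the reverse complement of the reverse primer's last k bases, so a perfect k-base overlap needs the forward primer's last k bases to equal them.
Comparing (forward last k vs required): k=1: A vs G ✗; k=2: TA vs GG ✗; k=3: TTA vs GGA ✗; k=4: GTTA vs GGAG ✗; k=5: AGTTA vs GGAGT ✗; k=6: GAGTTA vs GGAGTT ✗; k=7: TGAGTTA vs GGAGTTG ✗.
No overlap length from 1 to 7 is perfect, so the longest perfect 3' overlap is 0.

Longest perfect overlap: 0 complementary base pairs; below the dimer-risk threshold (threshold 3).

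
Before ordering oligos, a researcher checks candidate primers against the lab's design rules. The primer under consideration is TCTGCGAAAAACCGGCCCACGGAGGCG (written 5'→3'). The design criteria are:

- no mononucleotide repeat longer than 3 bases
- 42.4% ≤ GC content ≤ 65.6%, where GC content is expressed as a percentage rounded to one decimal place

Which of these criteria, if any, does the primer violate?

Base counts: A=7, T=2, G=9, C=9 (length 27).
homopolymer run: longest run = 5, exceeds 3 ✗
GC content: GC 18/27 = 66.7%, outside 42.4–65.6% ✗

Fails: homopolymer run, GC content.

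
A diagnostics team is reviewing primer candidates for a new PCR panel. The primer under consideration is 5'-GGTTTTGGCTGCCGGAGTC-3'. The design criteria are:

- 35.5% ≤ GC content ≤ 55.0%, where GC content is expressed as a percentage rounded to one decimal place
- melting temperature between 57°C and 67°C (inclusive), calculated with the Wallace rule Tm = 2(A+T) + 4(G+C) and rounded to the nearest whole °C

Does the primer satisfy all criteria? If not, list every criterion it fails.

Fails: GC content.

Base counts: A=1, T=6, G=8, C=4 (length 19).
GC content: GC 12/19 = 63.2%, outside 35.5–55.0% ✗
Tm: Tm = 2·7 + 4·12 = 62°C ✓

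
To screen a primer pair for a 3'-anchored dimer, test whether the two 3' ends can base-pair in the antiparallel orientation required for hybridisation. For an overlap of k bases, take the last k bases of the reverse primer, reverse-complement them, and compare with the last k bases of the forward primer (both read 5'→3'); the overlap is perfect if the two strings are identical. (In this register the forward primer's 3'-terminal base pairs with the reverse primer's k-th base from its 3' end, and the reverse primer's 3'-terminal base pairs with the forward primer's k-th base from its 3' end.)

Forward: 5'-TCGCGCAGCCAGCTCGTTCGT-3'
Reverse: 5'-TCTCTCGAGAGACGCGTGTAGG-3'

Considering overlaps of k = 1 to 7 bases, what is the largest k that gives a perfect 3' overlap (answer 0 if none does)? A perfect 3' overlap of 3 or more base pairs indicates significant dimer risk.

Last 7 bases (5'→3') — forward …CGTTCGT, reverse …GTGTAGG.
Reverse complement of the reverse primer's last 7 bases: CCTACAC; its first k bases are the reverse complement of the reverse primer's last k bases, so a perfect k-base overlap needs the forward primer's last k bases to equal them.
Comparing (forward last k vs required): k=1: T vs C ✗; k=2: GT vs CC ✗; k=3: CGT vs CCT ✗; k=4: TCGT vs CCTA ✗; k=5: TTCGT vs CCTAC ✗; k=6: GTTCGT vs CCTACA ✗; k=7: CGTTCGT vs CCTACAC ✗.
No overlap length from 1 to 7 is perfect, so the longest perfect 3' overlap is 0.

Longest perfect overlap: 0 complementary base pairs; below the dimer-risk threshold (threshold 3).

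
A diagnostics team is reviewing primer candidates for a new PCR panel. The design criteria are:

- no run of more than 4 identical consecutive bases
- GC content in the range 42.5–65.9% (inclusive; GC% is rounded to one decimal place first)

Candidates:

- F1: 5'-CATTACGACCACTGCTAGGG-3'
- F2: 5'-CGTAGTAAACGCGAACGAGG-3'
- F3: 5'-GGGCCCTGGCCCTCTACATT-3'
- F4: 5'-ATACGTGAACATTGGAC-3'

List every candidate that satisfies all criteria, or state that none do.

F1 (20 nt, A=5 T=4 G=5 C=6): longest run = 3 ✓; GC 11/20 = 55.0% ✓ — passes.
F2 (20 nt, A=7 T=2 G=7 C=4): longest run = 3 ✓; GC 11/20 = 55.0% ✓ — passes.
F3 (20 nt, A=2 T=5 G=5 C=8): longest run = 3 ✓; GC 13/20 = 65.0% ✓ — passes.
F4 (17 nt, A=6 T=4 G=4 C=3): longest run = 2 ✓; GC 7/17 = 41.2%, outside 42.5–65.9% ✗ — fails.

F1, F2 and F3.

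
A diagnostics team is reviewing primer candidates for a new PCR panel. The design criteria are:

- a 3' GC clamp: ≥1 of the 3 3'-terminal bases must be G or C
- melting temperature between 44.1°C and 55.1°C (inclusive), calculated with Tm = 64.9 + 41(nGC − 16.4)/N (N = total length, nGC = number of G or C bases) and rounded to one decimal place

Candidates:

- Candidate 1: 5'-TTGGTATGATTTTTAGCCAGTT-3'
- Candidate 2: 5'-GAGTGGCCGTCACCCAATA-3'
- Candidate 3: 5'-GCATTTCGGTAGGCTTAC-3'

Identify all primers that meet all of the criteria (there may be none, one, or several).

Candidate 1 (22 nt, A=4 T=11 G=5 C=2): 3' end GTT has 1 G/C ✓; Tm = 64.9 + 41·(7 − 16.4)/22 = 47.4°C ✓ — passes.
Candidate 2 (19 nt, A=5 T=3 G=5 C=6): 3' end ATA has 0 G/C, need ≥1 ✗; Tm = 64.9 + 41·(11 − 16.4)/19 = 53.2°C ✓ — fails.
Candidate 3 (18 nt, A=3 T=6 G=5 C=4): 3' end TAC has 1 G/C ✓; Tm = 64.9 + 41·(9 − 16.4)/18 = 48.0°C ✓ — passes.

Candidate 1 and Candidate 3.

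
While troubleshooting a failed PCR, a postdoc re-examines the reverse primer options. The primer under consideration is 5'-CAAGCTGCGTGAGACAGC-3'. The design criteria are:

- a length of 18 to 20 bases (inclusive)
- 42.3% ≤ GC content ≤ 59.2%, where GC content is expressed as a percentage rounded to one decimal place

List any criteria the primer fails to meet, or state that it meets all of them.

Fails: GC content.

Base counts: A=5, T=2, G=6, C=5 (length 18).
length: length 18 ✓
GC content: GC 11/18 = 61.1%, outside 42.3–59.2% ✗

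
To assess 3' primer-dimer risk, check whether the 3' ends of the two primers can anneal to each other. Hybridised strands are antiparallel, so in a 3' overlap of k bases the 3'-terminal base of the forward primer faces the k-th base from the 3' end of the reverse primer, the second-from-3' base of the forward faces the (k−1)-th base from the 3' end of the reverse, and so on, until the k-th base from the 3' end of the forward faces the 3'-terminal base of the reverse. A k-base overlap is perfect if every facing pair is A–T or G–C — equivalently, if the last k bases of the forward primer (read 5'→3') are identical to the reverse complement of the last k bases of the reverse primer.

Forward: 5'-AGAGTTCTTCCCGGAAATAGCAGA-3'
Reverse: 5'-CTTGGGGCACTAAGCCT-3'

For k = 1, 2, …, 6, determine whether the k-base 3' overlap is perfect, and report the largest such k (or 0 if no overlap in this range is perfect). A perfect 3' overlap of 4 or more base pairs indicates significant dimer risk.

Longest perfect overlap: 1 complementary base pair; below the dimer-risk threshold (threshold 4).

Last 6 bases (5'→3') — forward …AGCAGA, reverse …AAGCCT.
Reverse complement of the reverse primer's last 6 bases: AGGCTT; its first k bases are the reverse complement of the reverse primer's last k bases, so a perfect k-base overlap needs the forward primer's last k bases to equal them.
Comparing (forward last k vs required): k=1: A vs A ✓; k=2: GA vs AG ✗; k=3: AGA vs AGG ✗; k=4: CAGA vs AGGC ✗; k=5: GCAGA vs AGGCT ✗; k=6: AGCAGA vs AGGCTT ✗.
Only k = 1 is perfect, so the longest perfect 3' overlap is 1.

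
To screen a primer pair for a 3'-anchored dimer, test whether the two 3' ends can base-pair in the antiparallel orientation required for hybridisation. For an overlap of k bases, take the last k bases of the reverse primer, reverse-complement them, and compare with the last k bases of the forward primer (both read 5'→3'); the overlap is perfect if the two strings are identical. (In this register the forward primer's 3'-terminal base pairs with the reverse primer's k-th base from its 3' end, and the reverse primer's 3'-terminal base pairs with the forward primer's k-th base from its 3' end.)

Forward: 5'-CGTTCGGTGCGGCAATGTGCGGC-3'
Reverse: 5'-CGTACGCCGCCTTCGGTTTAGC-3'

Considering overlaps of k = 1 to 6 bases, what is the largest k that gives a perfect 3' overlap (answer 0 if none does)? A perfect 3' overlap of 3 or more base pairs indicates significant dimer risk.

Longest perfect overlap: 2 complementary base pairs; below the dimer-risk threshold (threshold 3).

Last 6 bases (5'→3') — forward …TGCGGC, reverse …TTTAGC.
Reverse complement of the reverse primer's last 6 bases: GCTAAA; its first k bases are the reverse complement of the reverse primer's last k bases, so a perfect k-base overlap needs the forward primer's last k bases to equal them.
Comparing (forward last k vs required): k=1: C vs G ✗; k=2: GC vs GC ✓; k=3: GGC vs GCT ✗; k=4: CGGC vs GCTA ✗; k=5: GCGGC vs GCTAA ✗; k=6: TGCGGC vs GCTAAA ✗.
Only k = 2 is perfect, so the longest perfect 3' overlap is 2.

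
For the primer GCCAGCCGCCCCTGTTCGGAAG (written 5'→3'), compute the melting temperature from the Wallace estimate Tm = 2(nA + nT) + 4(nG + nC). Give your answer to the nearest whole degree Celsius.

Base counts: A=3, T=3, G=7, C=9 (length 22).
Tm = 2·(3+3) + 4·(7+9) = 2·6 + 4·16 = 12 + 64 = 76°C.

76°C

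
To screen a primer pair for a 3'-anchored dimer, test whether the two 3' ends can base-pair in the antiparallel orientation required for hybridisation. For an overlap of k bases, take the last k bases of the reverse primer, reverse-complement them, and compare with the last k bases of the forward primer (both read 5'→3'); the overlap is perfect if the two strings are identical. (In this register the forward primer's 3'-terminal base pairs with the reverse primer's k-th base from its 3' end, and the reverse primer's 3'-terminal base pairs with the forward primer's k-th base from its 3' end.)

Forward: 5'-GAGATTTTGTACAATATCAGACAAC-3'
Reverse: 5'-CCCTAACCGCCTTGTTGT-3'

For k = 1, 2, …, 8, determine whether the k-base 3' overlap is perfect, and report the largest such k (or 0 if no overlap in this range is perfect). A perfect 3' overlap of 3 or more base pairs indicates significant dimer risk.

Last 8 bases (5'→3') — forward …CAGACAAC, reverse …CTTGTTGT.
Reverse complement of the reverse primer's last 8 bases: ACAACAAG; its first k bases are the reverse complement of the reverse primer's last k bases, so a perfect k-base overlap needs the forward primer's last k bases to equal them.
Comparing (forward last k vs required): k=1: C vs A ✗; k=2: AC vs AC ✓; k=3: AAC vs ACA ✗; k=4: CAAC vs ACAA ✗; k=5: ACAAC vs ACAAC ✓; k=6: GACAAC vs ACAACA ✗; k=7: AGACAAC vs ACAACAA ✗; k=8: CAGACAAC vs ACAACAAG ✗.
Perfect overlaps at k = 2, 5; the largest is 5.

Longest perfect overlap: 5 complementary base pairs; significant dimer risk (threshold 3).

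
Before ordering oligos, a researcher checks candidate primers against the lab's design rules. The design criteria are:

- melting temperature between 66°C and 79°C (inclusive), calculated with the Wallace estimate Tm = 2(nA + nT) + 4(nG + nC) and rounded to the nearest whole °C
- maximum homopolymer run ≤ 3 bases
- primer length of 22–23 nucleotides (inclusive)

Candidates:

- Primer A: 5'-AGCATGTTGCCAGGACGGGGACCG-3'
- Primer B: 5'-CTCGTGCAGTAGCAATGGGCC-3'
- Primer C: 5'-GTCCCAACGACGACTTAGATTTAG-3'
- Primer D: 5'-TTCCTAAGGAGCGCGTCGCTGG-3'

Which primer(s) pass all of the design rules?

Primer A (24 nt, A=5 T=3 G=10 C=6): Tm = 2·8 + 4·16 = 80°C, outside 66–79°C ✗; longest run = 4, exceeds 3 ✗; length 24, outside 22–23 ✗ — fails.
Primer B (21 nt, A=4 T=4 G=7 C=6): Tm = 2·8 + 4·13 = 68°C ✓; longest run = 3 ✓; length 21, outside 22–23 ✗ — fails.
Primer C (24 nt, A=7 T=6 G=5 C=6): Tm = 2·13 + 4·11 = 70°C ✓; longest run = 3 ✓; length 24, outside 22–23 ✗ — fails.
Primer D (22 nt, A=3 T=5 G=8 C=6): Tm = 2·8 + 4·14 = 72°C ✓; longest run = 2 ✓; length 22 ✓ — passes.

Primer D only.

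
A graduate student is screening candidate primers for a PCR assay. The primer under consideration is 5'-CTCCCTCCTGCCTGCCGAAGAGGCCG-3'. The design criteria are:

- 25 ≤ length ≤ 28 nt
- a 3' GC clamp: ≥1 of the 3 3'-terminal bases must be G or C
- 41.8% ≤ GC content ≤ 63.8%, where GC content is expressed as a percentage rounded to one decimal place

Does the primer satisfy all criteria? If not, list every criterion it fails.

Base counts: A=3, T=4, G=7, C=12 (length 26).
length: length 26 ✓
GC clamp: 3' end CCG has 3 G/C ✓
GC content: GC 19/26 = 73.1%, outside 41.8–63.8% ✗

Fails: GC content.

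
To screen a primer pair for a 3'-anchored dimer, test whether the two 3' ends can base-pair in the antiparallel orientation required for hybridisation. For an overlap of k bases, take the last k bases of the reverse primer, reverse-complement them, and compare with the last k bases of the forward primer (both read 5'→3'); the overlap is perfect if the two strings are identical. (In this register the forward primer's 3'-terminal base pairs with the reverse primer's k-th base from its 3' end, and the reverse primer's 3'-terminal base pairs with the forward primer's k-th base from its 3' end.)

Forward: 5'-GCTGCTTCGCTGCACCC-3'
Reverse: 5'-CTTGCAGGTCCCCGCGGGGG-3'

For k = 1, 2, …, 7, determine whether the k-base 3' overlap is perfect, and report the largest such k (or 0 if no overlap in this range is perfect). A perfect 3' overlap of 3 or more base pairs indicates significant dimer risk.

Last 7 bases (5'→3') — forward …TGCACCC, reverse …GCGGGGG.
Reverse complement of the reverse primer's last 7 bases: CCCCCGC; its first k bases are the reverse complement of the reverse primer's last k bases, so a perfect k-base overlap needs the forward primer's last k bases to equal them.
Comparing (forward last k vs required): k=1: C vs C ✓; k=2: CC vs CC ✓; k=3: CCC vs CCC ✓; k=4: ACCC vs CCCC ✗; k=5: CACCC vs CCCCC ✗; k=6: GCACCC vs CCCCCG ✗; k=7: TGCACCC vs CCCCCGC ✗.
Perfect overlaps at k = 1, 2, 3; the largest is 3.

Longest perfect overlap: 3 complementary base pairs; significant dimer risk (threshold 3).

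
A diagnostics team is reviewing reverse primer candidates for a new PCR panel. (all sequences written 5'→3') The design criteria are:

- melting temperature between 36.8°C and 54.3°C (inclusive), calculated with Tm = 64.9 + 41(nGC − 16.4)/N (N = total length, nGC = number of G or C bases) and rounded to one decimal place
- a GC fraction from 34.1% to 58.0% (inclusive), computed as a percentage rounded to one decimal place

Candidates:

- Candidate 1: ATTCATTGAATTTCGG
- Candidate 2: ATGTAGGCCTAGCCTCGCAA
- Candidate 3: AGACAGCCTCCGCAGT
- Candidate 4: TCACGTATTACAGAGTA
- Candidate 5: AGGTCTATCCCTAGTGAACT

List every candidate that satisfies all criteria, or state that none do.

Candidate 2, Candidate 4 and Candidate 5.

Candidate 1 (16 nt, A=4 T=7 G=3 C=2): Tm = 64.9 + 41·(5 − 16.4)/16 = 35.7°C, outside 36.8–54.3°C ✗; GC 5/16 = 31.3%, outside 34.1–58.0% ✗ — fails.
Candidate 2 (20 nt, A=5 T=4 G=5 C=6): Tm = 64.9 + 41·(11 − 16.4)/20 = 53.8°C ✓; GC 11/20 = 55.0% ✓ — passes.
Candidate 3 (16 nt, A=4 T=2 G=4 C=6): Tm = 64.9 + 41·(10 − 16.4)/16 = 48.5°C ✓; GC 10/16 = 62.5%, outside 34.1–58.0% ✗ — fails.
Candidate 4 (17 nt, A=6 T=5 G=3 C=3): Tm = 64.9 + 41·(6 − 16.4)/17 = 39.8°C ✓; GC 6/17 = 35.3% ✓ — passes.
Candidate 5 (20 nt, A=5 T=6 G=4 C=5): Tm = 64.9 + 41·(9 − 16.4)/20 = 49.7°C ✓; GC 9/20 = 45.0% ✓ — passes.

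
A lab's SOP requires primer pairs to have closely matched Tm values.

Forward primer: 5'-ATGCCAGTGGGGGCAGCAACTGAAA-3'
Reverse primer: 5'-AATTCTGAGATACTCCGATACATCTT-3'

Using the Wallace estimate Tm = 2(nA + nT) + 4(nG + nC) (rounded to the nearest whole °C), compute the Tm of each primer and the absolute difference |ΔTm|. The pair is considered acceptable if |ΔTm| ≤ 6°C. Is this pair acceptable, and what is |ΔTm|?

Forward: A=8 T=3 G=9 C=5 → Tm = 2·11 + 4·14 = 78°C.
Reverse: A=8 T=9 G=3 C=6 → Tm = 2·17 + 4·9 = 70°C.
|ΔTm| = |78 − 70| = 8°C, > 6°C.

|ΔTm| = 8°C; the pair is not acceptable.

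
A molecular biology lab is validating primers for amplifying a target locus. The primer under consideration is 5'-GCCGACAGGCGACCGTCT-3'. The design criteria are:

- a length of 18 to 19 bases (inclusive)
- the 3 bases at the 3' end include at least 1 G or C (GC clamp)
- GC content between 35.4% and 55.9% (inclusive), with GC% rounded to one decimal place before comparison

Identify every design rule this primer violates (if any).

Base counts: A=3, T=2, G=6, C=7 (length 18).
length: length 18 ✓
GC clamp: 3' end TCT has 1 G/C ✓
GC content: GC 13/18 = 72.2%, outside 35.4–55.9% ✗

Fails: GC content.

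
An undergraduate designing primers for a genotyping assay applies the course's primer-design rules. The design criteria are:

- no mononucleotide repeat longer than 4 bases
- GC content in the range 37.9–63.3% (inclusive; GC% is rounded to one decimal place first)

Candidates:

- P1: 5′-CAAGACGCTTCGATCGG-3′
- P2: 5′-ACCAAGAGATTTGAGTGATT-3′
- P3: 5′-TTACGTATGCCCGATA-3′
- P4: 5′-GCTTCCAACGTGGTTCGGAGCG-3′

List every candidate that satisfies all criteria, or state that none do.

P1 and P3.

P1 (17 nt, A=4 T=3 G=5 C=5): longest run = 2 ✓; GC 10/17 = 58.8% ✓ — passes.
P2 (20 nt, A=7 T=6 G=5 C=2): longest run = 3 ✓; GC 7/20 = 35.0%, outside 37.9–63.3% ✗ — fails.
P3 (16 nt, A=4 T=5 G=3 C=4): longest run = 3 ✓; GC 7/16 = 43.8% ✓ — passes.
P4 (22 nt, A=3 T=5 G=8 C=6): longest run = 2 ✓; GC 14/22 = 63.6%, outside 37.9–63.3% ✗ — fails.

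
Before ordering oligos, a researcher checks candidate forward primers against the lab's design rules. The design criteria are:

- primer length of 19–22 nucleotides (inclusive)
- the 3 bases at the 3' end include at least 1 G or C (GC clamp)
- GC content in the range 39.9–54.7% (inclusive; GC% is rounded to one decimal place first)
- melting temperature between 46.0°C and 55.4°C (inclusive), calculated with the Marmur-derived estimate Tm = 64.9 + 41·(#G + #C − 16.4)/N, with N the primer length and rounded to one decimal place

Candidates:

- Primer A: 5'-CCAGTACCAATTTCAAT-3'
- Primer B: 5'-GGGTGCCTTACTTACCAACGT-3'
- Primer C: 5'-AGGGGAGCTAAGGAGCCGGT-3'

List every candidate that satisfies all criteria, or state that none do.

Primer B only.

Primer A (17 nt, A=6 T=5 G=1 C=5): length 17, outside 19–22 ✗; 3' end AAT has 0 G/C, need ≥1 ✗; GC 6/17 = 35.3%, outside 39.9–54.7% ✗; Tm = 64.9 + 41·(6 − 16.4)/17 = 39.8°C, outside 46.0–55.4°C ✗ — fails.
Primer B (21 nt, A=4 T=6 G=5 C=6): length 21 ✓; 3' end CGT has 2 G/C ✓; GC 11/21 = 52.4% ✓; Tm = 64.9 + 41·(11 − 16.4)/21 = 54.4°C ✓ — passes.
Primer C (20 nt, A=5 T=2 G=10 C=3): length 20 ✓; 3' end GGT has 2 G/C ✓; GC 13/20 = 65.0%, outside 39.9–54.7% ✗; Tm = 64.9 + 41·(13 − 16.4)/20 = 57.9°C, outside 46.0–55.4°C ✗ — fails.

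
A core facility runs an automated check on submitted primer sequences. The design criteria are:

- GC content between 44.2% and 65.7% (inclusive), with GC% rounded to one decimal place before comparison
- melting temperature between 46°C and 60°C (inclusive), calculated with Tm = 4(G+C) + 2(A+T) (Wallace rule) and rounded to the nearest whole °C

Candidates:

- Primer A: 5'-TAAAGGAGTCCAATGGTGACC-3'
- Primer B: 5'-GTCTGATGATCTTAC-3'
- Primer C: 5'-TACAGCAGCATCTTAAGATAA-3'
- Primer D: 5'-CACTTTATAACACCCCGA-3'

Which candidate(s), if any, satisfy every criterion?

Primer D only.

Primer A (21 nt, A=7 T=4 G=6 C=4): GC 10/21 = 47.6% ✓; Tm = 2·11 + 4·10 = 62°C, outside 46–60°C ✗ — fails.
Primer B (15 nt, A=3 T=6 G=3 C=3): GC 6/15 = 40.0%, outside 44.2–65.7% ✗; Tm = 2·9 + 4·6 = 42°C, outside 46–60°C ✗ — fails.
Primer C (21 nt, A=9 T=5 G=3 C=4): GC 7/21 = 33.3%, outside 44.2–65.7% ✗; Tm = 2·14 + 4·7 = 56°C ✓ — fails.
Primer D (18 nt, A=6 T=4 G=1 C=7): GC 8/18 = 44.4% ✓; Tm = 2·10 + 4·8 = 52°C ✓ — passes.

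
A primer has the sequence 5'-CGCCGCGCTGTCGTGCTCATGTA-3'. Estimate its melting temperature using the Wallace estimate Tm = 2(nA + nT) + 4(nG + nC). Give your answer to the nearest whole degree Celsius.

Base counts: A=2, T=6, G=7, C=8 (length 23).
Tm = 2·(2+6) + 4·(7+8) = 2·8 + 4·15 = 16 + 60 = 76°C.

76°C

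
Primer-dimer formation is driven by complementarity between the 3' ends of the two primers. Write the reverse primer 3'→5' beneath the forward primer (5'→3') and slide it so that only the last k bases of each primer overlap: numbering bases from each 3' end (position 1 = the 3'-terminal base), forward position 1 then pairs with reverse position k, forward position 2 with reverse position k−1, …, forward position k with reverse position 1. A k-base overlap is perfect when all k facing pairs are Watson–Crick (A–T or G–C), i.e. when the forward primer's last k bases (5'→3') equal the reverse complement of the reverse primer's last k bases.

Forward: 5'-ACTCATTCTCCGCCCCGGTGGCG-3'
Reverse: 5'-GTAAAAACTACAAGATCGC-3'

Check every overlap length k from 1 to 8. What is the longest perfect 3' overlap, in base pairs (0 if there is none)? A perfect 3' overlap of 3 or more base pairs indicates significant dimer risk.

Longest perfect overlap: 3 complementary base pairs; significant dimer risk (threshold 3).

Last 8 bases (5'→3') — forward …CGGTGGCG, reverse …AAGATCGC.
Reverse complement of the reverse primer's last 8 bases: GCGATCTT; its first k bases are the reverse complement of the reverse primer's last k bases, so a perfect k-base overlap needs the forward primer's last k bases to equal them.
Comparing (forward last k vs required): k=1: G vs G ✓; k=2: CG vs GC ✗; k=3: GCG vs GCG ✓; k=4: GGCG vs GCGA ✗; k=5: TGGCG vs GCGAT ✗; k=6: GTGGCG vs GCGATC ✗; k=7: GGTGGCG vs GCGATCT ✗; k=8: CGGTGGCG vs GCGATCTT ✗.
Perfect overlaps at k = 1, 3; the largest is 3.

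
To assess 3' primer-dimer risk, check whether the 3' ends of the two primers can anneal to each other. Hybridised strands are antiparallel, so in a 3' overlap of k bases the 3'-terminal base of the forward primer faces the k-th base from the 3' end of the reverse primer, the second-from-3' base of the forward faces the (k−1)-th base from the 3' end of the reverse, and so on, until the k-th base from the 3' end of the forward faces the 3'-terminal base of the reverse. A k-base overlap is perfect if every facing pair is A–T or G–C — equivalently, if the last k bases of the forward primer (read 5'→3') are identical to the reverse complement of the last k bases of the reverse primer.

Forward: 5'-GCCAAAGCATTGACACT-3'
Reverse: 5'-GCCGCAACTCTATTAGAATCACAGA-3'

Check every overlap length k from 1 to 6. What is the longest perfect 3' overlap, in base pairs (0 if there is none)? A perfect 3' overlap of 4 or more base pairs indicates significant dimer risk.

Longest perfect overlap: 1 complementary base pair; below the dimer-risk threshold (threshold 4).

Last 6 bases (5'→3') — forward …GACACT, reverse …CACAGA.
Reverse complement of the reverse primer's last 6 bases: TCTGTG; its first k bases are the reverse complement of the reverse primer's last k bases, so a perfect k-base overlap needs the forward primer's last k bases to equal them.
Comparing (forward last k vs required): k=1: T vs T ✓; k=2: CT vs TC ✗; k=3: ACT vs TCT ✗; k=4: CACT vs TCTG ✗; k=5: ACACT vs TCTGT ✗; k=6: GACACT vs TCTGTG ✗.
Only k = 1 is perfect, so the longest perfect 3' overlap is 1.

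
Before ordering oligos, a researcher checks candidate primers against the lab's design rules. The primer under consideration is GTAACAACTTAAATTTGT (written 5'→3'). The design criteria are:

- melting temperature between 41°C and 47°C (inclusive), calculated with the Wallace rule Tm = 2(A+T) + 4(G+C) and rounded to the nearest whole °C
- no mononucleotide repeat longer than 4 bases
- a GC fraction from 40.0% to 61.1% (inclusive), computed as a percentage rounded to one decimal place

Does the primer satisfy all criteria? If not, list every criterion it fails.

Base counts: A=7, T=7, G=2, C=2 (length 18).
Tm: Tm = 2·14 + 4·4 = 44°C ✓
homopolymer run: longest run = 3 ✓
GC content: GC 4/18 = 22.2%, outside 40.0–61.1% ✗

Fails: GC content.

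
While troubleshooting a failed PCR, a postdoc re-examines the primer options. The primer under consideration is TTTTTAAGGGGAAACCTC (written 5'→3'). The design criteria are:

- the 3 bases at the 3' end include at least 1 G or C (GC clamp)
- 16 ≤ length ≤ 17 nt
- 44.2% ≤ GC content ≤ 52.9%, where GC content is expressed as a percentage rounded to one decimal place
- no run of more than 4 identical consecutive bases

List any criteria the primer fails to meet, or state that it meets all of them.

Fails: length, GC content, homopolymer run.

Base counts: A=5, T=6, G=4, C=3 (length 18).
GC clamp: 3' end CTC has 2 G/C ✓
length: length 18, outside 16–17 ✗
GC content: GC 7/18 = 38.9%, outside 44.2–52.9% ✗
homopolymer run: longest run = 5, exceeds 4 ✗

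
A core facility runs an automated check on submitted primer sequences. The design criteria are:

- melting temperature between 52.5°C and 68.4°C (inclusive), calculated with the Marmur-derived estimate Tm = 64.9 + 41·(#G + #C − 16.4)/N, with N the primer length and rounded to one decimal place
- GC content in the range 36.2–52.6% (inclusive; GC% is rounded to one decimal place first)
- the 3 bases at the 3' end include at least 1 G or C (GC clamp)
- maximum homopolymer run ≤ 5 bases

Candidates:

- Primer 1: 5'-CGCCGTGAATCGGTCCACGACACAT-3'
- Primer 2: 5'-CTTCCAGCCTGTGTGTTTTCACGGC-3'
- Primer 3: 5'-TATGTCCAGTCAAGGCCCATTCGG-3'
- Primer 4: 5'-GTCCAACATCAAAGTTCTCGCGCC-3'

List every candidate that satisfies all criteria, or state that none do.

Primer 1 (25 nt, A=6 T=4 G=6 C=9): Tm = 64.9 + 41·(15 − 16.4)/25 = 62.6°C ✓; GC 15/25 = 60.0%, outside 36.2–52.6% ✗; 3' end CAT has 1 G/C ✓; longest run = 2 ✓ — fails.
Primer 2 (25 nt, A=2 T=9 G=6 C=8): Tm = 64.9 + 41·(14 − 16.4)/25 = 61.0°C ✓; GC 14/25 = 56.0%, outside 36.2–52.6% ✗; 3' end GGC has 3 G/C ✓; longest run = 4 ✓ — fails.
Primer 3 (24 nt, A=5 T=6 G=6 C=7): Tm = 64.9 + 41·(13 − 16.4)/24 = 59.1°C ✓; GC 13/24 = 54.2%, outside 36.2–52.6% ✗; 3' end CGG has 3 G/C ✓; longest run = 3 ✓ — fails.
Primer 4 (24 nt, A=6 T=5 G=4 C=9): Tm = 64.9 + 41·(13 − 16.4)/24 = 59.1°C ✓; GC 13/24 = 54.2%, outside 36.2–52.6% ✗; 3' end GCC has 3 G/C ✓; longest run = 3 ✓ — fails.

None of the candidates satisfy all criteria.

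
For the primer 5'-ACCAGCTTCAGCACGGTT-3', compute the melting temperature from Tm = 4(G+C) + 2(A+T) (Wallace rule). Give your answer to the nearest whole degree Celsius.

56°C

Base counts: A=4, T=4, G=4, C=6 (length 18).
Tm = 2·(4+4) + 4·(4+6) = 2·8 + 4·10 = 16 + 40 = 56°C.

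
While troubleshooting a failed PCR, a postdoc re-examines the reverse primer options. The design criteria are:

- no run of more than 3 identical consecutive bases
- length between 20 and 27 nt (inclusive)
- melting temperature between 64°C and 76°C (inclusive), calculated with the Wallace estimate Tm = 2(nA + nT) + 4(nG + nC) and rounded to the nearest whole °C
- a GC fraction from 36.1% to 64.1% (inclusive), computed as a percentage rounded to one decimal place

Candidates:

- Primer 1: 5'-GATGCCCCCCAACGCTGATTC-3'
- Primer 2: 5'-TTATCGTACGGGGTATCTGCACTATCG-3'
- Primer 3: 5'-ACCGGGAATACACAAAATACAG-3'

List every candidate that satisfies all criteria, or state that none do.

Primer 1 (21 nt, A=4 T=4 G=4 C=9): longest run = 6, exceeds 3 ✗; length 21 ✓; Tm = 2·8 + 4·13 = 68°C ✓; GC 13/21 = 61.9% ✓ — fails.
Primer 2 (27 nt, A=5 T=9 G=7 C=6): longest run = 4, exceeds 3 ✗; length 27 ✓; Tm = 2·14 + 4·13 = 80°C, outside 64–76°C ✗; GC 13/27 = 48.1% ✓ — fails.
Primer 3 (22 nt, A=11 T=2 G=4 C=5): longest run = 4, exceeds 3 ✗; length 22 ✓; Tm = 2·13 + 4·9 = 62°C, outside 64–76°C ✗; GC 9/22 = 40.9% ✓ — fails.

None of the candidates satisfy all criteria.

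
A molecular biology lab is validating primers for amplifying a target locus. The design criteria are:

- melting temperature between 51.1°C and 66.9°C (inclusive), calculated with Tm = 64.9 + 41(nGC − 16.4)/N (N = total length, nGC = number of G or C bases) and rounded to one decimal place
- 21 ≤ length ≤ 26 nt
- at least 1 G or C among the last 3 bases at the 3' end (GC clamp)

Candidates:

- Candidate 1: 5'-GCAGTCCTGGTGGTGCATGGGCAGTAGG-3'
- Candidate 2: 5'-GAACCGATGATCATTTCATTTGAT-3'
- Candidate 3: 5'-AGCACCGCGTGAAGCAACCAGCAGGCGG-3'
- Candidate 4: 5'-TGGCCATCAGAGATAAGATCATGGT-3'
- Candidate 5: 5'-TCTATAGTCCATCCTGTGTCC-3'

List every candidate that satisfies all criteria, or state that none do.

Candidate 1 (28 nt, A=4 T=6 G=13 C=5): Tm = 64.9 + 41·(18 − 16.4)/28 = 67.2°C, outside 51.1–66.9°C ✗; length 28, outside 21–26 ✗; 3' end AGG has 2 G/C ✓ — fails.
Candidate 2 (24 nt, A=7 T=9 G=4 C=4): Tm = 64.9 + 41·(8 − 16.4)/24 = 50.6°C, outside 51.1–66.9°C ✗; length 24 ✓; 3' end GAT has 1 G/C ✓ — fails.
Candidate 3 (28 nt, A=8 T=1 G=10 C=9): Tm = 64.9 + 41·(19 − 16.4)/28 = 68.7°C, outside 51.1–66.9°C ✗; length 28, outside 21–26 ✗; 3' end CGG has 3 G/C ✓ — fails.
Candidate 4 (25 nt, A=8 T=6 G=7 C=4): Tm = 64.9 + 41·(11 − 16.4)/25 = 56.0°C ✓; length 25 ✓; 3' end GGT has 2 G/C ✓ — passes.
Candidate 5 (21 nt, A=3 T=8 G=3 C=7): Tm = 64.9 + 41·(10 − 16.4)/21 = 52.4°C ✓; length 21 ✓; 3' end TCC has 2 G/C ✓ — passes.

Candidate 4 and Candidate 5.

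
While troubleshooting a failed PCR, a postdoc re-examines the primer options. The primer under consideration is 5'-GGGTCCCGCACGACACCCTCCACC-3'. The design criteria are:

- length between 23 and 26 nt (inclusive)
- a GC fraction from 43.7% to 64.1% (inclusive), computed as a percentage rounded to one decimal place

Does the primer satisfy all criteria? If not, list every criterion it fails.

Base counts: A=4, T=2, G=5, C=13 (length 24).
length: length 24 ✓
GC content: GC 18/24 = 75.0%, outside 43.7–64.1% ✗

Fails: GC content.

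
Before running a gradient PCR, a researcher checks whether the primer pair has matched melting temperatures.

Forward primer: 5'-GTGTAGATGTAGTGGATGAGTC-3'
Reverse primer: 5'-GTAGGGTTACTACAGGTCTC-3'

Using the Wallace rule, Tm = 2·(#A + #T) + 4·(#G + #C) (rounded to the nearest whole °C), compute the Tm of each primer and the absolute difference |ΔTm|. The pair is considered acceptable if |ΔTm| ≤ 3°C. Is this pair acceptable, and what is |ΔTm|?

|ΔTm| = 4°C; the pair is not acceptable.

Forward: A=5 T=7 G=9 C=1 → Tm = 2·12 + 4·10 = 64°C.
Reverse: A=4 T=6 G=6 C=4 → Tm = 2·10 + 4·10 = 60°C.
|ΔTm| = |64 − 60| = 4°C, > 3°C.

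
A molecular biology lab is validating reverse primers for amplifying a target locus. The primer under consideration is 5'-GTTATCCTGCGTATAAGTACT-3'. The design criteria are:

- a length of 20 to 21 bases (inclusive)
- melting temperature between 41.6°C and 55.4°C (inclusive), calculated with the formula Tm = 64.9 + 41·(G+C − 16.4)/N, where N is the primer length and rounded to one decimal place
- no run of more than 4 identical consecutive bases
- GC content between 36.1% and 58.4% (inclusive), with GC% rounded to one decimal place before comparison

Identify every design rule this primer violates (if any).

Base counts: A=5, T=8, G=4, C=4 (length 21).
length: length 21 ✓
Tm: Tm = 64.9 + 41·(8 − 16.4)/21 = 48.5°C ✓
homopolymer run: longest run = 2 ✓
GC content: GC 8/21 = 38.1% ✓

Meets all criteria.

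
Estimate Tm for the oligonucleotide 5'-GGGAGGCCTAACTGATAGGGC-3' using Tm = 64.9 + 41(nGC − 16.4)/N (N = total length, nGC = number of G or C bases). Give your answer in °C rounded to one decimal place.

58.3°C

Base counts: A=5, T=3, G=9, C=4; G+C = 13, N = 21.
Tm = 64.9 + 41·(13 − 16.4)/21 = 64.9 + -139.40/21 = 58.3°C.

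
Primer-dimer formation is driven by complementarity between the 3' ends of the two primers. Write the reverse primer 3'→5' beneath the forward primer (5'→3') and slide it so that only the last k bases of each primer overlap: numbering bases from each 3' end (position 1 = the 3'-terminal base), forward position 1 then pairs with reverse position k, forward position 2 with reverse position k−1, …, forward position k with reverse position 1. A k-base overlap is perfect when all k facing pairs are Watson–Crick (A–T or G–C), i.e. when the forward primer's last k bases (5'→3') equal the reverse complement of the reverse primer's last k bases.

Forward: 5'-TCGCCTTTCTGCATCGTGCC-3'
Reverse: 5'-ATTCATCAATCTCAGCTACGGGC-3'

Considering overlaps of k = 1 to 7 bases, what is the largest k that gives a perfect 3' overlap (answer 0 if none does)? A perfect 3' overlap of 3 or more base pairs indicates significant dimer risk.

Longest perfect overlap: 3 complementary base pairs; significant dimer risk (threshold 3).

Last 7 bases (5'→3') — forward …TCGTGCC, reverse …TACGGGC.
Reverse complement of the reverse primer's last 7 bases: GCCCGTA; its first k bases are the reverse complement of the reverse primer's last k bases, so a perfect k-base overlap needs the forward primer's last k bases to equal them.
Comparing (forward last k vs required): k=1: C vs G ✗; k=2: CC vs GC ✗; k=3: GCC vs GCC ✓; k=4: TGCC vs GCCC ✗; k=5: GTGCC vs GCCCG ✗; k=6: CGTGCC vs GCCCGT ✗; k=7: TCGTGCC vs GCCCGTA ✗.
Only k = 3 is perfect, so the longest perfect 3' overlap is 3.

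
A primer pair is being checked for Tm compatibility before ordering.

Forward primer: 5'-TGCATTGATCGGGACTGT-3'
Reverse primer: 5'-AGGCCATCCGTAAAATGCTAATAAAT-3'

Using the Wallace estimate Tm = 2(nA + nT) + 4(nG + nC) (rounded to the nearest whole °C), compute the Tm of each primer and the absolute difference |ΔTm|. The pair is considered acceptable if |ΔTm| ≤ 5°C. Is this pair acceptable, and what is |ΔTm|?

Forward: A=3 T=6 G=6 C=3 → Tm = 2·9 + 4·9 = 54°C.
Reverse: A=11 T=6 G=4 C=5 → Tm = 2·17 + 4·9 = 70°C.
|ΔTm| = |54 − 70| = 16°C, > 5°C.

|ΔTm| = 16°C; the pair is not acceptable.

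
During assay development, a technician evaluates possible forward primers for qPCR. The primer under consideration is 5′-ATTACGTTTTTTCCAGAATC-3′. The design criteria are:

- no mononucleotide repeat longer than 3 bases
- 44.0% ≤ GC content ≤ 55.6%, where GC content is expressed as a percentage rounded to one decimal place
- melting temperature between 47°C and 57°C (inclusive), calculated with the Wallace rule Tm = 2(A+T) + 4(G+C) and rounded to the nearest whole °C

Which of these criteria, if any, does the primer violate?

Fails: homopolymer run, GC content.

Base counts: A=5, T=9, G=2, C=4 (length 20).
homopolymer run: longest run = 6, exceeds 3 ✗
GC content: GC 6/20 = 30.0%, outside 44.0–55.6% ✗
Tm: Tm = 2·14 + 4·6 = 52°C ✓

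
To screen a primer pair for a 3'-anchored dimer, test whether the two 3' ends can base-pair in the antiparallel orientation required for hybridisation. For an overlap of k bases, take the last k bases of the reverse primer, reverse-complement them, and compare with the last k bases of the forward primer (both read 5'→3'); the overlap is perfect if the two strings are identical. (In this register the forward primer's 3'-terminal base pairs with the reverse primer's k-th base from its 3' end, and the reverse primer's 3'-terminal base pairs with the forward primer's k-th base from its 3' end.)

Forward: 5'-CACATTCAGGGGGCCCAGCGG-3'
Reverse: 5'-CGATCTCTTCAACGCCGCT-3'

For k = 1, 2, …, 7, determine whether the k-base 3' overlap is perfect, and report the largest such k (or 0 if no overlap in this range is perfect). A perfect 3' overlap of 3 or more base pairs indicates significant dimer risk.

Longest perfect overlap: 5 complementary base pairs; significant dimer risk (threshold 3).

Last 7 bases (5'→3') — forward …CCAGCGG, reverse …CGCCGCT.
Reverse complement of the reverse primer's last 7 bases: AGCGGCG; its first k bases are the reverse complement of the reverse primer's last k bases, so a perfect k-base overlap needs the forward primer's last k bases to equal them.
Comparing (forward last k vs required): k=1: G vs A ✗; k=2: GG vs AG ✗; k=3: CGG vs AGC ✗; k=4: GCGG vs AGCG ✗; k=5: AGCGG vs AGCGG ✓; k=6: CAGCGG vs AGCGGC ✗; k=7: CCAGCGG vs AGCGGCG ✗.
Only k = 5 is perfect, so the longest perfect 3' overlap is 5.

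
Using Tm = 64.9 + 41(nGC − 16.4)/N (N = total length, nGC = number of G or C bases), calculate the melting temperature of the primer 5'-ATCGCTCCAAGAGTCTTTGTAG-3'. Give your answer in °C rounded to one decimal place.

Base counts: A=5, T=7, G=5, C=5; G+C = 10, N = 22.
Tm = 64.9 + 41·(10 − 16.4)/22 = 64.9 + -262.40/22 = 53.0°C.

53.0°C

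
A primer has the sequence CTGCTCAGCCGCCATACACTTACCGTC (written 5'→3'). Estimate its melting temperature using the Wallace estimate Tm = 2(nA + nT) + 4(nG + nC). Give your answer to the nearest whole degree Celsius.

86°C

Base counts: A=5, T=6, G=4, C=12 (length 27).
Tm = 2·(5+6) + 4·(4+12) = 2·11 + 4·16 = 22 + 64 = 86°C.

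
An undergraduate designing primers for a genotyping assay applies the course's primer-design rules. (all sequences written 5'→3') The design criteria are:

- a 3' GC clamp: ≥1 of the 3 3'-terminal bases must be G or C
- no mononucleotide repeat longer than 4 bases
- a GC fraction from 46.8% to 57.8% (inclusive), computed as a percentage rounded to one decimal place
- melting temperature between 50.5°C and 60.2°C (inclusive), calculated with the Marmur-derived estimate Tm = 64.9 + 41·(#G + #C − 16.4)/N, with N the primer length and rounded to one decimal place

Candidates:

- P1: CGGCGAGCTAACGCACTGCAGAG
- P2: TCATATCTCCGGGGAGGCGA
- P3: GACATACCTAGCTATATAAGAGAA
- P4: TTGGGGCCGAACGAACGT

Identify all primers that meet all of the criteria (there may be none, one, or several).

P1 (23 nt, A=6 T=2 G=8 C=7): 3' end GAG has 2 G/C ✓; longest run = 2 ✓; GC 15/23 = 65.2%, outside 46.8–57.8% ✗; Tm = 64.9 + 41·(15 − 16.4)/23 = 62.4°C, outside 50.5–60.2°C ✗ — fails.
P2 (20 nt, A=4 T=4 G=7 C=5): 3' end CGA has 2 G/C ✓; longest run = 4 ✓; GC 12/20 = 60.0%, outside 46.8–57.8% ✗; Tm = 64.9 + 41·(12 − 16.4)/20 = 55.9°C ✓ — fails.
P3 (24 nt, A=11 T=5 G=4 C=4): 3' end GAA has 1 G/C ✓; longest run = 2 ✓; GC 8/24 = 33.3%, outside 46.8–57.8% ✗; Tm = 64.9 + 41·(8 − 16.4)/24 = 50.6°C ✓ — fails.
P4 (18 nt, A=4 T=3 G=7 C=4): 3' end CGT has 2 G/C ✓; longest run = 4 ✓; GC 11/18 = 61.1%, outside 46.8–57.8% ✗; Tm = 64.9 + 41·(11 − 16.4)/18 = 52.6°C ✓ — fails.

None of the candidates satisfy all criteria.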